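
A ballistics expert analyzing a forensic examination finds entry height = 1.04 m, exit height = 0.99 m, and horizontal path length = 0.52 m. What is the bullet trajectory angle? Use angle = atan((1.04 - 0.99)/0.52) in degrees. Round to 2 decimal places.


Bullet trajectory angle:
Height difference = 1.04 - 0.99 = 0.05 m
angle = atan(0.05 / 0.52)
angle = atan(0.096154)
angle = 5.49 degrees

5.49


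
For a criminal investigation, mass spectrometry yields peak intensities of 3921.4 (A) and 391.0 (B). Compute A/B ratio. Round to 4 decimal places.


Spectral peak ratio:
Peak A = 3921.4 counts
Peak B = 391.0 counts
Ratio = 3921.4 / 391.0 = 10.0292

10.0292


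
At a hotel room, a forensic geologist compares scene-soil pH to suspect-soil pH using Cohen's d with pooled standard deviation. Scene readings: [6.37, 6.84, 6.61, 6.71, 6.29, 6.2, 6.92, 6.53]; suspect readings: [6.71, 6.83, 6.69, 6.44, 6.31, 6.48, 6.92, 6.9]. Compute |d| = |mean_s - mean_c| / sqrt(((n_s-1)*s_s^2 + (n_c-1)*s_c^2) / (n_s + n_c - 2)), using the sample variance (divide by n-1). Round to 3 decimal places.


Pooled-variance Cohen's d for soil pH comparison:
Scene mean = 52.47 / 8 = 6.55875
Suspect mean = 53.28 / 8 = 6.66
Scene sample variance s_s^2 = 0.067498
Suspect sample variance s_c^2 = 0.051543
Pooled variance = ((n_s-1)*s_s^2 + (n_c-1)*s_c^2) / (n_s + n_c - 2) = 0.059521
Pooled SD = sqrt(0.059521) = 0.243969
Mean difference = -0.10125
|d| = |-0.10125| / 0.243969 = 0.415

0.415


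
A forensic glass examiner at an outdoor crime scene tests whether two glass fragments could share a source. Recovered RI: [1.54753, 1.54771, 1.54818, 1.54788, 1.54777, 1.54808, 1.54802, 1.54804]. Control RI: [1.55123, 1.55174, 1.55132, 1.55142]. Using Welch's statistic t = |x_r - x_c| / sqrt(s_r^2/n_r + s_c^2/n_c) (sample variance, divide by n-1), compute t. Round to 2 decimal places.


Welch's t-criterion for glass RI comparison:
Recovered mean = sum / n_r = 12.38321 / 8 = 1.5479013
Control mean = sum / n_c = 6.20571 / 4 = 1.5514275
Recovered sample variance s_r^2 = 4.78696e-08
Control sample variance s_c^2 = 4.9425e-08
Welch SE (unpooled) = sqrt(s_r^2/n_r + s_c^2/n_c) = sqrt(5.98371e-09 + 1.23562e-08) = sqrt(1.83399e-08) = 0.000135425
|mean_r - mean_c| = 0.00352625
t = 0.00352625 / 0.000135425 = 26.04

26.04


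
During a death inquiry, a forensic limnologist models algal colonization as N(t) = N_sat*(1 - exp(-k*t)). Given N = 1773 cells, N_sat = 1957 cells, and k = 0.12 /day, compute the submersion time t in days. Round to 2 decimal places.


PMSI from diatom colonization curve:
N / N_sat = 1773 / 1957 = 0.905979
1 - N/N_sat = 0.094021
ln(1 - N/N_sat) = -2.364237
t = -ln(1 - N/N_sat) / k = -(-2.364237) / 0.12 = 19.70 days

19.70


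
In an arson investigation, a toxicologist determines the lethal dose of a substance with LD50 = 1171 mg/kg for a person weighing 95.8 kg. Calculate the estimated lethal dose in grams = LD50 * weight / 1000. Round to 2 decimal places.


Lethal dose calculation:
Lethal dose = LD50 * body_weight / 1000
= 1171 * 95.8 / 1000
= 112181.8 / 1000
= 112.18 g

112.18


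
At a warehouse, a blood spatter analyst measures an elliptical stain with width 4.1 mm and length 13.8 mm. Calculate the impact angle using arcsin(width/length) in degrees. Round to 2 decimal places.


Blood spatter impact angle calculation:
width / length = 4.1 / 13.8 = 0.297101
angle = arcsin(0.297101)
angle = 17.28 degrees

17.28


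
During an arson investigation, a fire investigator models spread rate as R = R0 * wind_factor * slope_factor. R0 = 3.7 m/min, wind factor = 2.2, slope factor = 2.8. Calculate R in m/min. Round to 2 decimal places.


Fire spread rate calculation:
R = R0 * wind_factor * slope_factor
= 3.7 * 2.2 * 2.8
= 8.14 * 2.8
= 22.79 m/min

22.79


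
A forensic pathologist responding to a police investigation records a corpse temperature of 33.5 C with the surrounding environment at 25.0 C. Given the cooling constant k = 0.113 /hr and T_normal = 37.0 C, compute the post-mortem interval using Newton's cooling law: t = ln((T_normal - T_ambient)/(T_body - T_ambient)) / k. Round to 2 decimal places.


Using Newton's law of cooling:
t = ln((T_normal - T_ambient) / (T_body - T_ambient)) / k
T_normal - T_ambient = 12.0
T_body - T_ambient = 8.5
Ratio = 1.411765
ln(ratio) = 0.344841
t = 0.344841 / 0.113 = 3.05 hours

3.05


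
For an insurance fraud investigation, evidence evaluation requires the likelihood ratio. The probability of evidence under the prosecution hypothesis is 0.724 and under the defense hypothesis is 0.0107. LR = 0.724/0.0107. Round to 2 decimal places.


Likelihood ratio calculation:
LR = P(E|Hp) / P(E|Hd)
LR = 0.724 / 0.0107
LR = 67.66

67.66


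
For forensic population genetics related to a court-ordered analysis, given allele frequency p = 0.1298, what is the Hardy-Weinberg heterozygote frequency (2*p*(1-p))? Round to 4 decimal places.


Hardy-Weinberg heterozygote frequency:
q = 1 - p = 1 - 0.1298 = 0.8702
2pq = 2 * 0.1298 * 0.8702 = 0.2259

0.2259


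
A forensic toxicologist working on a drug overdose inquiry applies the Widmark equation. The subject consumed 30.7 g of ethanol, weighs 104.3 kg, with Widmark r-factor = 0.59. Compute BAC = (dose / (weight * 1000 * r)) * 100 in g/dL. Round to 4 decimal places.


Applying the Widmark formula:
BAC = (dose_g / (body_wt * 1000 * r)) * 100
Denominator = 104.3 * 1000 * 0.59 = 61537
BAC = (30.7 / 61537) * 100
BAC = 0.0499 g/dL

0.0499


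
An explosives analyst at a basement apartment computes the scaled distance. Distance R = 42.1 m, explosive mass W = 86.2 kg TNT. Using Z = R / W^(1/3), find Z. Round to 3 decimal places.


Scaled distance calculation:
W^(1/3) = 86.2^(1/3) = 4.417424
Z = R / W^(1/3) = 42.1 / 4.417424
Z = 9.530 m/kg^(1/3)

9.530


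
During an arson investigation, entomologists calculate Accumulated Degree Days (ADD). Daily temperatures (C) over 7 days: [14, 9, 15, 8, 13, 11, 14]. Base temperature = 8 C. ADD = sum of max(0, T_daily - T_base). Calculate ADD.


Computing ADD day by day:
Day 1: max(0, 14 - 8) = 6
Day 2: max(0, 9 - 8) = 1
Day 3: max(0, 15 - 8) = 7
Day 4: max(0, 8 - 8) = 0
Day 5: max(0, 13 - 8) = 5
Day 6: max(0, 11 - 8) = 3
Day 7: max(0, 14 - 8) = 6
Total ADD = 28

28


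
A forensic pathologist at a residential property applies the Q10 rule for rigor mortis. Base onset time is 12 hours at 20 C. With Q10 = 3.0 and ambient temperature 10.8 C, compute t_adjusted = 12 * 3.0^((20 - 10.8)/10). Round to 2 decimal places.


Rigor mortis time adjustment:
Exponent = (T_ref - T_actual) / 10 = (20 - 10.8) / 10 = 0.92
Q10 factor = 3.0^0.92 = 2.74759
t_adjusted = 12 * 2.74759 = 32.97 hours

32.97


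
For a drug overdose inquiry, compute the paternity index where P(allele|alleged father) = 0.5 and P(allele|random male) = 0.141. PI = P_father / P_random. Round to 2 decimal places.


Paternity Index calculation:
PI = P(allele|father) / P(allele|random)
PI = 0.5 / 0.141
PI = 3.55

3.55


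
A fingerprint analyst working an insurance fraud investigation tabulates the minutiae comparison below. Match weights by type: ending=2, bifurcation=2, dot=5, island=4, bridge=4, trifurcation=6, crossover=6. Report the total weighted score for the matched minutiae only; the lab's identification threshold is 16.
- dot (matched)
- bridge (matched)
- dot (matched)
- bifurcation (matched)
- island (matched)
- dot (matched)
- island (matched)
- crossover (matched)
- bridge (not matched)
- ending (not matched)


Weighted minutiae match score:
  dot: matched, +5 (running total 5)
  bridge: matched, +4 (running total 9)
  dot: matched, +5 (running total 14)
  bifurcation: matched, +2 (running total 16)
  island: matched, +4 (running total 20)
  dot: matched, +5 (running total 25)
  island: matched, +4 (running total 29)
  crossover: matched, +6 (running total 35)
  bridge: not matched, +0
  ending: not matched, +0
Total score = 35
Threshold = 16; verdict = identification

35


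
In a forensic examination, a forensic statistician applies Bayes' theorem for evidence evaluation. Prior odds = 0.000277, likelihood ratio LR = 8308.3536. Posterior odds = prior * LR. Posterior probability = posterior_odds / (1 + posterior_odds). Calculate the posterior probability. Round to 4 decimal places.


Bayesian evidence evaluation:
Posterior odds = prior_odds * LR = 0.000277 * 8308.3536 = 2.301414
Posterior probability = posterior_odds / (1 + posterior_odds)
= 2.301414 / (1 + 2.301414)
= 2.301414 / 3.301414
= 0.6971

0.6971


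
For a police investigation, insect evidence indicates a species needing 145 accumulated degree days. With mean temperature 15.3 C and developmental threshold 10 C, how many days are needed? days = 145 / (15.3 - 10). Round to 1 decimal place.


Insect development time:
Effective temperature = avg_temp - T_base = 15.3 - 10 = 5.3 C
Days = ADD / effective_temp = 145 / 5.3 = 27.4 days

27.4


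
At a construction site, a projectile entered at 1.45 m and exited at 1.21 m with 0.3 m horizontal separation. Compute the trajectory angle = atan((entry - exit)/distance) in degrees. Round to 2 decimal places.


Bullet trajectory angle:
Height difference = 1.45 - 1.21 = 0.24 m
angle = atan(0.24 / 0.3)
angle = atan(0.8)
angle = 38.66 degrees

38.66


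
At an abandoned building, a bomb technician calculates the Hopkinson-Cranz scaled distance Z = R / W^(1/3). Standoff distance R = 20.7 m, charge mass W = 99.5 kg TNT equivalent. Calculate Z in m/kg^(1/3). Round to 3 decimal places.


Scaled distance calculation:
W^(1/3) = 99.5^(1/3) = 4.63384
Z = R / W^(1/3) = 20.7 / 4.63384
Z = 4.467 m/kg^(1/3)

4.467


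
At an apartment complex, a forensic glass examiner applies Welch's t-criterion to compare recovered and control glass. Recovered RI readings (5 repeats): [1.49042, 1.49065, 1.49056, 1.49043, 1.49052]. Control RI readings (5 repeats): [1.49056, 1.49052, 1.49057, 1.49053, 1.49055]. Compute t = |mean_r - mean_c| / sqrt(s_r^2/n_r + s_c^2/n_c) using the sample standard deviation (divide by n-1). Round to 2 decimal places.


Welch's t-criterion for glass RI comparison:
Recovered mean = sum / n_r = 7.45258 / 5 = 1.490516
Control mean = sum / n_c = 7.45273 / 5 = 1.490546
Recovered sample variance s_r^2 = 9.13e-09
Control sample variance s_c^2 = 4.3e-10
Welch SE (unpooled) = sqrt(s_r^2/n_r + s_c^2/n_c) = sqrt(1.826e-09 + 8.6e-11) = sqrt(1.912e-09) = 4.37264e-05
|mean_r - mean_c| = 3e-05
t = 3e-05 / 4.37264e-05 = 0.69

0.69


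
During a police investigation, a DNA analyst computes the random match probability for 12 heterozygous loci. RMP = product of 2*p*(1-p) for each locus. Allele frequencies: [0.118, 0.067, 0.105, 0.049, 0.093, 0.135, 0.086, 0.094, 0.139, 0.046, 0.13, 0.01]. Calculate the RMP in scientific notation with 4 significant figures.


Computing RMP for 12 loci:
Locus 1: 2 * 0.118 * 0.882 = 0.208152
Locus 2: 2 * 0.067 * 0.933 = 0.125022
Locus 3: 2 * 0.105 * 0.895 = 0.18795
Locus 4: 2 * 0.049 * 0.951 = 0.093198
Locus 5: 2 * 0.093 * 0.907 = 0.168702
Locus 6: 2 * 0.135 * 0.865 = 0.23355
Locus 7: 2 * 0.086 * 0.914 = 0.157208
Locus 8: 2 * 0.094 * 0.906 = 0.170328
Locus 9: 2 * 0.139 * 0.861 = 0.239358
Locus 10: 2 * 0.046 * 0.954 = 0.087768
Locus 11: 2 * 0.13 * 0.87 = 0.2262
Locus 12: 2 * 0.01 * 0.99 = 0.0198
RMP = 4.525e-11

4.525e-11


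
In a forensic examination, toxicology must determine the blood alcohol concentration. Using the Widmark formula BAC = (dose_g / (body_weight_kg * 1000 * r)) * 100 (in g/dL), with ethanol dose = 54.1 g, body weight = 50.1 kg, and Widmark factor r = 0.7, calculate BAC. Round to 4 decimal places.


Applying the Widmark formula:
BAC = (dose_g / (body_wt * 1000 * r)) * 100
Denominator = 50.1 * 1000 * 0.7 = 35070
BAC = (54.1 / 35070) * 100
BAC = 0.1543 g/dL

0.1543


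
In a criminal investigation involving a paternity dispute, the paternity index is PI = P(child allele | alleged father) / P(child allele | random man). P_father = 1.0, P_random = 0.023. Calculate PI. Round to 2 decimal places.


Paternity Index calculation:
PI = P(allele|father) / P(allele|random)
PI = 1.0 / 0.023
PI = 43.48

43.48


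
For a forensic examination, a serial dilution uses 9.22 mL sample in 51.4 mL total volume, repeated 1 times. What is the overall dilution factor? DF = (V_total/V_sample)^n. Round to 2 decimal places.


Dilution factor calculation:
Single dilution = V_total / V_sample = 51.4 / 9.22 ≈ 5.574837
Number of dilutions = 1
Total DF = (51.4 / 9.22)^1 (full precision, rounded at the end) = 5.57

5.57


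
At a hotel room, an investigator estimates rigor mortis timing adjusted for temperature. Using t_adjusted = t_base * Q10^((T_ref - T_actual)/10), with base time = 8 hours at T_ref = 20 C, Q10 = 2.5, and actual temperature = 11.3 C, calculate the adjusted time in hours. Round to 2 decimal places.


Rigor mortis time adjustment:
Exponent = (T_ref - T_actual) / 10 = (20 - 11.3) / 10 = 0.87
Q10 factor = 2.5^0.87 = 2.21926
t_adjusted = 8 * 2.21926 = 17.75 hours

17.75


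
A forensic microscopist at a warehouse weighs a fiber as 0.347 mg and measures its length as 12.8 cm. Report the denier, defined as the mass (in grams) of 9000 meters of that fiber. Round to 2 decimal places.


Denier calculation:
Mass in grams = 0.347 mg / 1000 = 0.000347 g
Length in meters = 12.8 cm / 100 = 0.128 m
Linear density = mass / length = 0.000347 / 0.128 = 0.00271094 g/m
Denier = (g/m) * 9000 = 0.00271094 * 9000 = 24.40

24.40


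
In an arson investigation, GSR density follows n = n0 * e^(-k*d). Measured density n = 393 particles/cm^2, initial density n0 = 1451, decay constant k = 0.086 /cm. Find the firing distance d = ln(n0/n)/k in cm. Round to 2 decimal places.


GSR distance calculation:
n0/n = 1451 / 393 = 3.692112
ln(n0/n) = 1.306199
d = 1.306199 / 0.086 = 15.19 cm

15.19


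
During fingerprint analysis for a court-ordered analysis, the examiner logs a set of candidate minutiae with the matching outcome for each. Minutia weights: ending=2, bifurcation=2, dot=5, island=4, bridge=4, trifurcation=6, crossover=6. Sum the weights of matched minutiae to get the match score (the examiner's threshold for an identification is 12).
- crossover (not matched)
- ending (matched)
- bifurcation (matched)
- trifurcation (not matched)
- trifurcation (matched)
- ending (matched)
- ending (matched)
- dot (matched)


Weighted minutiae match score:
  crossover: not matched, +0
  ending: matched, +2 (running total 2)
  bifurcation: matched, +2 (running total 4)
  trifurcation: not matched, +0
  trifurcation: matched, +6 (running total 10)
  ending: matched, +2 (running total 12)
  ending: matched, +2 (running total 14)
  dot: matched, +5 (running total 19)
Total score = 19
Threshold = 12; verdict = identification

19


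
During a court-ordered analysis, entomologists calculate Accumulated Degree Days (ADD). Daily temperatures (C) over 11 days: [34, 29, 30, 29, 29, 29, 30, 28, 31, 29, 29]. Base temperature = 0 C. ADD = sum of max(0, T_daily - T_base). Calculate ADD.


Computing ADD day by day:
Day 1: max(0, 34 - 0) = 34
Day 2: max(0, 29 - 0) = 29
Day 3: max(0, 30 - 0) = 30
Day 4: max(0, 29 - 0) = 29
Day 5: max(0, 29 - 0) = 29
Day 6: max(0, 29 - 0) = 29
Day 7: max(0, 30 - 0) = 30
Day 8: max(0, 28 - 0) = 28
Day 9: max(0, 31 - 0) = 31
Day 10: max(0, 29 - 0) = 29
Day 11: max(0, 29 - 0) = 29
Total ADD = 327

327


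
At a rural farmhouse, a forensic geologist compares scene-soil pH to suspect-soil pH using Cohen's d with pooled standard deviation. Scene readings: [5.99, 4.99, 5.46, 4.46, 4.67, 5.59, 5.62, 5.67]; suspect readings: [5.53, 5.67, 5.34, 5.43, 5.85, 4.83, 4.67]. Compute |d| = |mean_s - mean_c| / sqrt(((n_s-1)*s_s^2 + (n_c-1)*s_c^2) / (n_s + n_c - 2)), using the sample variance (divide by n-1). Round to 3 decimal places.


Pooled-variance Cohen's d for soil pH comparison:
Scene mean = 42.45 / 8 = 5.30625
Suspect mean = 37.32 / 7 = 5.331429
Scene sample variance s_s^2 = 0.289055
Suspect sample variance s_c^2 = 0.186948
Pooled variance = ((n_s-1)*s_s^2 + (n_c-1)*s_c^2) / (n_s + n_c - 2) = 0.241929
Pooled SD = sqrt(0.241929) = 0.491863
Mean difference = -0.025179
|d| = |-0.025179| / 0.491863 = 0.051

0.051


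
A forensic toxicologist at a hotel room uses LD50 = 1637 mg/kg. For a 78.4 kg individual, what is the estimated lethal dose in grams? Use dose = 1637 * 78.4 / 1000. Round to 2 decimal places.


Lethal dose calculation:
Lethal dose = LD50 * body_weight / 1000
= 1637 * 78.4 / 1000
= 128340.8 / 1000
= 128.34 g

128.34


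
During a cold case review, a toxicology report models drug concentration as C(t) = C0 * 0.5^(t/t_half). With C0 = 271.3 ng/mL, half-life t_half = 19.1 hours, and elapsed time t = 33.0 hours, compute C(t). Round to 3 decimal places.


Drug concentration decay:
Number of half-lives = t / t_half = 33.0 / 19.1 = 1.727749
Decay factor = 0.5^1.727749 = 0.30192267
C(t) = 271.3 * 0.30192267 = 81.912 ng/mL

81.912


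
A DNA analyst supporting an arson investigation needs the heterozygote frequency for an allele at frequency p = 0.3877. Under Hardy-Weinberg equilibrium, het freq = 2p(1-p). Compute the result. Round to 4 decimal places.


Hardy-Weinberg heterozygote frequency:
q = 1 - p = 1 - 0.3877 = 0.6123
2pq = 2 * 0.3877 * 0.6123 = 0.4748

0.4748


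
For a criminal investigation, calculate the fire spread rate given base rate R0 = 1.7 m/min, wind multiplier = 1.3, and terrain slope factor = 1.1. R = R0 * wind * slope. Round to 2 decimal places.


Fire spread rate calculation:
R = R0 * wind_factor * slope_factor
= 1.7 * 1.3 * 1.1
= 2.21 * 1.1
= 2.43 m/min

2.43


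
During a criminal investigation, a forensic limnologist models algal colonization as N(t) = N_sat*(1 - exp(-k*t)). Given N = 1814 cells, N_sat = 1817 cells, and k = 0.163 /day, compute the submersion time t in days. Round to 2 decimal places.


PMSI from diatom colonization curve:
N / N_sat = 1814 / 1817 = 0.998349
1 - N/N_sat = 0.001651
ln(1 - N/N_sat) = -6.406374
t = -ln(1 - N/N_sat) / k = -(-6.406374) / 0.163 = 39.30 days

39.30


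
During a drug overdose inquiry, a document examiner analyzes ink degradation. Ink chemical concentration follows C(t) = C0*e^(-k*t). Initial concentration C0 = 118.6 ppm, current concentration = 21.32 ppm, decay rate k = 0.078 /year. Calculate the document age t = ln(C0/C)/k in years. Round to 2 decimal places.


Document age estimation:
C0/C = 118.6 / 21.32 = 5.562852
ln(C0/C) = 1.716111
t = 1.716111 / 0.078 = 22.00 years

22.00


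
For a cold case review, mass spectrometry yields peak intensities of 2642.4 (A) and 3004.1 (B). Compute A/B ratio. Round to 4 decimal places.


Spectral peak ratio:
Peak A = 2642.4 counts
Peak B = 3004.1 counts
Ratio = 2642.4 / 3004.1 = 0.8796

0.8796


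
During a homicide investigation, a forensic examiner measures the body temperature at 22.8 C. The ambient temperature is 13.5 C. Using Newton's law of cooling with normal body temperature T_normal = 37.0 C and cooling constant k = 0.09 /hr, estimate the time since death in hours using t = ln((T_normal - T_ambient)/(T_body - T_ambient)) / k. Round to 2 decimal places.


Using Newton's law of cooling:
t = ln((T_normal - T_ambient) / (T_body - T_ambient)) / k
T_normal - T_ambient = 23.5
T_body - T_ambient = 9.3
Ratio = 2.526882
ln(ratio) = 0.926986
t = 0.926986 / 0.09 = 10.30 hours

10.30


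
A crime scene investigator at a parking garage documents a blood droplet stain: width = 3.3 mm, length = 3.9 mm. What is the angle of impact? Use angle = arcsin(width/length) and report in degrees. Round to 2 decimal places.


Blood spatter impact angle calculation:
width / length = 3.3 / 3.9 = 0.846154
angle = arcsin(0.846154)
angle = 57.80 degrees

57.80


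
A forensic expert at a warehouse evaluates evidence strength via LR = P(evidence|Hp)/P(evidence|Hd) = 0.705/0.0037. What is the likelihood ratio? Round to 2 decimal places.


Likelihood ratio calculation:
LR = P(E|Hp) / P(E|Hd)
LR = 0.705 / 0.0037
LR = 190.54

190.54


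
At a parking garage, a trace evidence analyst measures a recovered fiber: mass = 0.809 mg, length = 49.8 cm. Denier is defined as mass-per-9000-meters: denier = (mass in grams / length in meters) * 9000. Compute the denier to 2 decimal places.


Denier calculation:
Mass in grams = 0.809 mg / 1000 = 0.000809 g
Length in meters = 49.8 cm / 100 = 0.498 m
Linear density = mass / length = 0.000809 / 0.498 = 0.0016245 g/m
Denier = (g/m) * 9000 = 0.0016245 * 9000 = 14.62

14.62


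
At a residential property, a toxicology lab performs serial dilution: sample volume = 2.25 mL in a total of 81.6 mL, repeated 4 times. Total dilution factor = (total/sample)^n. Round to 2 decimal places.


Dilution factor calculation:
Single dilution = V_total / V_sample = 81.6 / 2.25 ≈ 36.266667
Number of dilutions = 4
Total DF = (81.6 / 2.25)^4 (full precision, rounded at the end) = 1729938.10

1729938.10


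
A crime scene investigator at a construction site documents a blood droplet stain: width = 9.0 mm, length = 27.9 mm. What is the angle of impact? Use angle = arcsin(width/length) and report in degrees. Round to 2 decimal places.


Blood spatter impact angle calculation:
width / length = 9.0 / 27.9 = 0.322581
angle = arcsin(0.322581)
angle = 18.82 degrees

18.82


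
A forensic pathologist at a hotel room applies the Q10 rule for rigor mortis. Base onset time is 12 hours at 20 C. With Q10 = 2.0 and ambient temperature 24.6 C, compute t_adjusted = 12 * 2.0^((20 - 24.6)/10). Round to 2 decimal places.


Rigor mortis time adjustment:
Exponent = (T_ref - T_actual) / 10 = (20 - 24.6) / 10 = -0.46
Q10 factor = 2.0^-0.46 = 0.72699
t_adjusted = 12 * 0.72699 = 8.72 hours

8.72


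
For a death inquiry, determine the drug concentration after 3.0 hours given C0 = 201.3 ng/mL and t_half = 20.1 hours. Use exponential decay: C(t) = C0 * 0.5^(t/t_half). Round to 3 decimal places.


Drug concentration decay:
Number of half-lives = t / t_half = 3.0 / 20.1 = 0.149254
Decay factor = 0.5^0.149254 = 0.90171661
C(t) = 201.3 * 0.90171661 = 181.516 ng/mL

181.516


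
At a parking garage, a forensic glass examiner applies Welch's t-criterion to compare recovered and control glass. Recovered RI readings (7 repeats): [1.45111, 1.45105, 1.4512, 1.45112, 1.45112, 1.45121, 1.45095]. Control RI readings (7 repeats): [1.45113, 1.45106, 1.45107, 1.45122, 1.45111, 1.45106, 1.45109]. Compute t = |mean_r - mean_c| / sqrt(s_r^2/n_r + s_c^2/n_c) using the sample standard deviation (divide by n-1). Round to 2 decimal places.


Welch's t-criterion for glass RI comparison:
Recovered mean = sum / n_r = 10.15776 / 7 = 1.4511086
Control mean = sum / n_c = 10.15774 / 7 = 1.4511057
Recovered sample variance s_r^2 = 7.91429e-09
Control sample variance s_c^2 = 3.22857e-09
Welch SE (unpooled) = sqrt(s_r^2/n_r + s_c^2/n_c) = sqrt(1.13061e-09 + 4.61224e-10) = sqrt(1.59183e-09) = 3.98977e-05
|mean_r - mean_c| = 2.85714e-06
t = 2.85714e-06 / 3.98977e-05 = 0.07

0.07


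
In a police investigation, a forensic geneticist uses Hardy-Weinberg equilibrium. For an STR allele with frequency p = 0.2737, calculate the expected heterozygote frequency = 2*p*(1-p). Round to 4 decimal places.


Hardy-Weinberg heterozygote frequency:
q = 1 - p = 1 - 0.2737 = 0.7263
2pq = 2 * 0.2737 * 0.7263 = 0.3976

0.3976


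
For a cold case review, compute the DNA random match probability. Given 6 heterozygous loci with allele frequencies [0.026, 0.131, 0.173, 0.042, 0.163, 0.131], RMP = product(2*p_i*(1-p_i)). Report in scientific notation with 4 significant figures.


Computing RMP for 6 loci:
Locus 1: 2 * 0.026 * 0.974 = 0.050648
Locus 2: 2 * 0.131 * 0.869 = 0.227678
Locus 3: 2 * 0.173 * 0.827 = 0.286142
Locus 4: 2 * 0.042 * 0.958 = 0.080472
Locus 5: 2 * 0.163 * 0.837 = 0.272862
Locus 6: 2 * 0.131 * 0.869 = 0.227678
RMP = 1.650e-05

1.650e-05


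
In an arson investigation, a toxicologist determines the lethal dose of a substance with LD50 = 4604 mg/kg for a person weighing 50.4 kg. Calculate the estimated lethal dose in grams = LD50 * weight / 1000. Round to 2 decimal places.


Lethal dose calculation:
Lethal dose = LD50 * body_weight / 1000
= 4604 * 50.4 / 1000
= 232041.6 / 1000
= 232.04 g

232.04


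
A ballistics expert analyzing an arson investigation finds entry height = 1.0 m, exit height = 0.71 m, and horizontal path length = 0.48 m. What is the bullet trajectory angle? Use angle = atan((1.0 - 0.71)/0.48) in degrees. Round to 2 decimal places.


Bullet trajectory angle:
Height difference = 1.0 - 0.71 = 0.29 m
angle = atan(0.29 / 0.48)
angle = atan(0.604167)
angle = 31.14 degrees

31.14


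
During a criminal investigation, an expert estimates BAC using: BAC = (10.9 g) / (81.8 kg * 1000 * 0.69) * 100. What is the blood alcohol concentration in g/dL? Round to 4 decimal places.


Applying the Widmark formula:
BAC = (dose_g / (body_wt * 1000 * r)) * 100
Denominator = 81.8 * 1000 * 0.69 = 56442
BAC = (10.9 / 56442) * 100
BAC = 0.0193 g/dL

0.0193


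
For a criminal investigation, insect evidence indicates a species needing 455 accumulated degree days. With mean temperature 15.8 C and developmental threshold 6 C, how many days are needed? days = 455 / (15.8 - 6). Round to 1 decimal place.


Insect development time:
Effective temperature = avg_temp - T_base = 15.8 - 6 = 9.8 C
Days = ADD / effective_temp = 455 / 9.8 = 46.4 days

46.4


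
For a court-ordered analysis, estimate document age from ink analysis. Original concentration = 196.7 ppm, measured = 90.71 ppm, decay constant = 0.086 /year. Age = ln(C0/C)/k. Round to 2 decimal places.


Document age estimation:
C0/C = 196.7 / 90.71 = 2.168449
ln(C0/C) = 0.774012
t = 0.774012 / 0.086 = 9.00 years

9.00


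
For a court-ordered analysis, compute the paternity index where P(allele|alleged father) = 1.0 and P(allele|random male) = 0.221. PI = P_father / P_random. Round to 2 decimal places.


Paternity Index calculation:
PI = P(allele|father) / P(allele|random)
PI = 1.0 / 0.221
PI = 4.52

4.52


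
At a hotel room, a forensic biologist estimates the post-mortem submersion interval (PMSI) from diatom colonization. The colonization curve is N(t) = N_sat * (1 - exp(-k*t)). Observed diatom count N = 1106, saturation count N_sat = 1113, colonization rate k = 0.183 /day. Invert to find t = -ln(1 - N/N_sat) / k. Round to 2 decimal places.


PMSI from diatom colonization curve:
N / N_sat = 1106 / 1113 = 0.993711
1 - N/N_sat = 0.006289
ln(1 - N/N_sat) = -5.068953
t = -ln(1 - N/N_sat) / k = -(-5.068953) / 0.183 = 27.70 days

27.70


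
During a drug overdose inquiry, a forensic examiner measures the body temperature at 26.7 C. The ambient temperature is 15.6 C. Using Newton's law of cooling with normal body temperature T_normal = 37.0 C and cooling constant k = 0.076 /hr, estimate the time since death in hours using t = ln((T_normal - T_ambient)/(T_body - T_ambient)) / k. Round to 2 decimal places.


Using Newton's law of cooling:
t = ln((T_normal - T_ambient) / (T_body - T_ambient)) / k
T_normal - T_ambient = 21.4
T_body - T_ambient = 11.1
Ratio = 1.927928
ln(ratio) = 0.656446
t = 0.656446 / 0.076 = 8.64 hours

8.64


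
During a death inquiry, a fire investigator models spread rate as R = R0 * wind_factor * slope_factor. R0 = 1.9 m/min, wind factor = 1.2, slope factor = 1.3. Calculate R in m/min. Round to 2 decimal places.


Fire spread rate calculation:
R = R0 * wind_factor * slope_factor
= 1.9 * 1.2 * 1.3
= 2.28 * 1.3
= 2.96 m/min

2.96


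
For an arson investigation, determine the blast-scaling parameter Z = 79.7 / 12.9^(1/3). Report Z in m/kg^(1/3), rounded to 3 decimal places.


Scaled distance calculation:
W^(1/3) = 12.9^(1/3) = 2.34529
Z = R / W^(1/3) = 79.7 / 2.34529
Z = 33.983 m/kg^(1/3)

33.983


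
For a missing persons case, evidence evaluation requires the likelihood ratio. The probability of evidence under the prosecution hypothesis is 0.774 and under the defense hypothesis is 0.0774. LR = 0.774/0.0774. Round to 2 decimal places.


Likelihood ratio calculation:
LR = P(E|Hp) / P(E|Hd)
LR = 0.774 / 0.0774
LR = 10.00

10.00


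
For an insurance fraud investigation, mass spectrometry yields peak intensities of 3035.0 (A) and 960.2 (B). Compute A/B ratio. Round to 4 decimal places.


Spectral peak ratio:
Peak A = 3035.0 counts
Peak B = 960.2 counts
Ratio = 3035.0 / 960.2 = 3.1608

3.1608


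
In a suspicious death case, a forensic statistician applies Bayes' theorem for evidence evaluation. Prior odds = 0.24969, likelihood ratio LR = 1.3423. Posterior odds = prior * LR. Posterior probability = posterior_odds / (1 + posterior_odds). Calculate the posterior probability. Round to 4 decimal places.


Bayesian evidence evaluation:
Posterior odds = prior_odds * LR = 0.24969 * 1.3423 = 0.3351589
Posterior probability = posterior_odds / (1 + posterior_odds)
= 0.3351589 / (1 + 0.3351589)
= 0.3351589 / 1.3351589
= 0.2510

0.2510


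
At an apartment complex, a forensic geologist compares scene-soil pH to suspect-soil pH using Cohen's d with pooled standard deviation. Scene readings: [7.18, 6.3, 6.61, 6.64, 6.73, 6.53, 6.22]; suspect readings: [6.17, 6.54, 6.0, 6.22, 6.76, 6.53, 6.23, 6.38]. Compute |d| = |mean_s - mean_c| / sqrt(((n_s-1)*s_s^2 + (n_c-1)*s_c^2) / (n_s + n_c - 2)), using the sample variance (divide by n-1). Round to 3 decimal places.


Pooled-variance Cohen's d for soil pH comparison:
Scene mean = 46.21 / 7 = 6.601429
Suspect mean = 50.83 / 8 = 6.35375
Scene sample variance s_s^2 = 0.099048
Suspect sample variance s_c^2 = 0.060512
Pooled variance = ((n_s-1)*s_s^2 + (n_c-1)*s_c^2) / (n_s + n_c - 2) = 0.078298
Pooled SD = sqrt(0.078298) = 0.279818
Mean difference = 0.247679
|d| = |0.247679| / 0.279818 = 0.885

0.885


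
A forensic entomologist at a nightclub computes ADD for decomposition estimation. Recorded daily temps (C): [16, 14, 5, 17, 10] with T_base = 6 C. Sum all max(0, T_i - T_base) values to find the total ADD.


Computing ADD day by day:
Day 1: max(0, 16 - 6) = 10
Day 2: max(0, 14 - 6) = 8
Day 3: max(0, 5 - 6) = 0
Day 4: max(0, 17 - 6) = 11
Day 5: max(0, 10 - 6) = 4
Total ADD = 33

33


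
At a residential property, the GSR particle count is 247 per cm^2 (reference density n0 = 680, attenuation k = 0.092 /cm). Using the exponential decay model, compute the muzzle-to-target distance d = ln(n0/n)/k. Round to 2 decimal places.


GSR distance calculation:
n0/n = 680 / 247 = 2.753036
ln(n0/n) = 1.012704
d = 1.012704 / 0.092 = 11.01 cm

11.01


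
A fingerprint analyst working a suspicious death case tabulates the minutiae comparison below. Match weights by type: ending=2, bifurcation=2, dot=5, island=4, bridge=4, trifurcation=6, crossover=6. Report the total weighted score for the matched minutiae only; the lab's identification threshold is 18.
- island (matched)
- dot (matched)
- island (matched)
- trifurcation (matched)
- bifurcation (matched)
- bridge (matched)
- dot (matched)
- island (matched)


Weighted minutiae match score:
  island: matched, +4 (running total 4)
  dot: matched, +5 (running total 9)
  island: matched, +4 (running total 13)
  trifurcation: matched, +6 (running total 19)
  bifurcation: matched, +2 (running total 21)
  bridge: matched, +4 (running total 25)
  dot: matched, +5 (running total 30)
  island: matched, +4 (running total 34)
Total score = 34
Threshold = 18; verdict = identification

34


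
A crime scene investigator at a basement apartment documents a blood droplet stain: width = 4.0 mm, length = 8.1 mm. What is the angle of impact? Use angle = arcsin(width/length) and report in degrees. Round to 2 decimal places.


Blood spatter impact angle calculation:
width / length = 4.0 / 8.1 = 0.493827
angle = arcsin(0.493827)
angle = 29.59 degrees

29.59


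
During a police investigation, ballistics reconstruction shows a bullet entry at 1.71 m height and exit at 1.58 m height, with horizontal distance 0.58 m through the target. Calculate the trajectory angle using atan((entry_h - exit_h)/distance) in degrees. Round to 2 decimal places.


Bullet trajectory angle:
Height difference = 1.71 - 1.58 = 0.13 m
angle = atan(0.13 / 0.58)
angle = atan(0.224138)
angle = 12.63 degrees

12.63


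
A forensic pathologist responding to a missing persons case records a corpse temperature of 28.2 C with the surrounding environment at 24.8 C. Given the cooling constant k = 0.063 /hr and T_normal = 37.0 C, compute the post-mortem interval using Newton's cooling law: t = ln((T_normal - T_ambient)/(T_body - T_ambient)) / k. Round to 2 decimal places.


Using Newton's law of cooling:
t = ln((T_normal - T_ambient) / (T_body - T_ambient)) / k
T_normal - T_ambient = 12.2
T_body - T_ambient = 3.4
Ratio = 3.588235
ln(ratio) = 1.27766
t = 1.27766 / 0.063 = 20.28 hours

20.28


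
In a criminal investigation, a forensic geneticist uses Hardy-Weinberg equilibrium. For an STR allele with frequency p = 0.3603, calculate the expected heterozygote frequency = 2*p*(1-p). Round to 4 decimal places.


Hardy-Weinberg heterozygote frequency:
q = 1 - p = 1 - 0.3603 = 0.6397
2pq = 2 * 0.3603 * 0.6397 = 0.4610

0.4610


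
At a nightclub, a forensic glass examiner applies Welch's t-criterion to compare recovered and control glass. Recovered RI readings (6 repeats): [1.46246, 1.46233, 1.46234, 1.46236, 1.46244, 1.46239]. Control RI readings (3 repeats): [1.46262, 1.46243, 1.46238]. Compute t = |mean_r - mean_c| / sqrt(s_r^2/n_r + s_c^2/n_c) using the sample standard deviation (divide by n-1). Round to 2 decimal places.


Welch's t-criterion for glass RI comparison:
Recovered mean = sum / n_r = 8.77432 / 6 = 1.4623867
Control mean = sum / n_c = 4.38743 / 3 = 1.4624767
Recovered sample variance s_r^2 = 2.86667e-09
Control sample variance s_c^2 = 1.60333e-08
Welch SE (unpooled) = sqrt(s_r^2/n_r + s_c^2/n_c) = sqrt(4.77778e-10 + 5.34444e-09) = sqrt(5.82222e-09) = 7.63035e-05
|mean_r - mean_c| = 9e-05
t = 9e-05 / 7.63035e-05 = 1.18

1.18


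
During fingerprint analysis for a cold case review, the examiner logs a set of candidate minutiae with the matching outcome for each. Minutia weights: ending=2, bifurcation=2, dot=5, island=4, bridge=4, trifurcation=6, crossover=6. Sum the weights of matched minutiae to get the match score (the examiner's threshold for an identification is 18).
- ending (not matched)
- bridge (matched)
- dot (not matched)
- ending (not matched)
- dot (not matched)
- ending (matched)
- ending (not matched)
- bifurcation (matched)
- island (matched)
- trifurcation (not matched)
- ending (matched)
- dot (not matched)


Weighted minutiae match score:
  ending: not matched, +0
  bridge: matched, +4 (running total 4)
  dot: not matched, +0
  ending: not matched, +0
  dot: not matched, +0
  ending: matched, +2 (running total 6)
  ending: not matched, +0
  bifurcation: matched, +2 (running total 8)
  island: matched, +4 (running total 12)
  trifurcation: not matched, +0
  ending: matched, +2 (running total 14)
  dot: not matched, +0
Total score = 14
Threshold = 18; verdict = inconclusive

14


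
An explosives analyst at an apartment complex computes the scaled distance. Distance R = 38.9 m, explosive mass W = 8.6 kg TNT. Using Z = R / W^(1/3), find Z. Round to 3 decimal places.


Scaled distance calculation:
W^(1/3) = 8.6^(1/3) = 2.0488
Z = R / W^(1/3) = 38.9 / 2.0488
Z = 18.987 m/kg^(1/3)

18.987


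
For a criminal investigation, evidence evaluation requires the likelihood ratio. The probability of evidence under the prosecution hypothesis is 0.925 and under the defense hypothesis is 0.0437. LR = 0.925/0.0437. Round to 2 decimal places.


Likelihood ratio calculation:
LR = P(E|Hp) / P(E|Hd)
LR = 0.925 / 0.0437
LR = 21.17

21.17


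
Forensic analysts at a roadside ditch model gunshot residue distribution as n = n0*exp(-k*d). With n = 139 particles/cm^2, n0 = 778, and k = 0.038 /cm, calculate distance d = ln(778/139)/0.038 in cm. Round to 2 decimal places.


GSR distance calculation:
n0/n = 778 / 139 = 5.597122
ln(n0/n) = 1.722253
d = 1.722253 / 0.038 = 45.32 cm

45.32


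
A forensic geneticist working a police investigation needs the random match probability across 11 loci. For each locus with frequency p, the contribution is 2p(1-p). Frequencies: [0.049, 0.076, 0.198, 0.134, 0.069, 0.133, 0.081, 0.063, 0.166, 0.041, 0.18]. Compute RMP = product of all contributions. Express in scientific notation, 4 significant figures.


Computing RMP for 11 loci:
Locus 1: 2 * 0.049 * 0.951 = 0.093198
Locus 2: 2 * 0.076 * 0.924 = 0.140448
Locus 3: 2 * 0.198 * 0.802 = 0.317592
Locus 4: 2 * 0.134 * 0.866 = 0.232088
Locus 5: 2 * 0.069 * 0.931 = 0.128478
Locus 6: 2 * 0.133 * 0.867 = 0.230622
Locus 7: 2 * 0.081 * 0.919 = 0.148878
Locus 8: 2 * 0.063 * 0.937 = 0.118062
Locus 9: 2 * 0.166 * 0.834 = 0.276888
Locus 10: 2 * 0.041 * 0.959 = 0.078638
Locus 11: 2 * 0.18 * 0.82 = 0.2952
RMP = 3.230e-09

3.230e-09


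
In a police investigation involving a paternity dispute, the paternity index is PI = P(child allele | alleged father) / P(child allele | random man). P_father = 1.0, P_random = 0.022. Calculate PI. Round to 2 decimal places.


Paternity Index calculation:
PI = P(allele|father) / P(allele|random)
PI = 1.0 / 0.022
PI = 45.45

45.45


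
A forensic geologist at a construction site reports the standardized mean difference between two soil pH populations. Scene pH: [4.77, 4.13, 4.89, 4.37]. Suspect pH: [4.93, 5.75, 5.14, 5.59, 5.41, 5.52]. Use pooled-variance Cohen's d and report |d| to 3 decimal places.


Pooled-variance Cohen's d for soil pH comparison:
Scene mean = 18.16 / 4 = 4.54
Suspect mean = 32.34 / 6 = 5.39
Scene sample variance s_s^2 = 0.124133
Suspect sample variance s_c^2 = 0.0922
Pooled variance = ((n_s-1)*s_s^2 + (n_c-1)*s_c^2) / (n_s + n_c - 2) = 0.104175
Pooled SD = sqrt(0.104175) = 0.322762
Mean difference = -0.85
|d| = |-0.85| / 0.322762 = 2.634

2.634


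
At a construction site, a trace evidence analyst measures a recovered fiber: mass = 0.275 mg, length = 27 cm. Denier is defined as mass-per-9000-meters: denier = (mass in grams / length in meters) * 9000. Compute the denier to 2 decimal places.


Denier calculation:
Mass in grams = 0.275 mg / 1000 = 0.000275 g
Length in meters = 27 cm / 100 = 0.27 m
Linear density = mass / length = 0.000275 / 0.27 = 0.00101852 g/m
Denier = (g/m) * 9000 = 0.00101852 * 9000 = 9.17

9.17


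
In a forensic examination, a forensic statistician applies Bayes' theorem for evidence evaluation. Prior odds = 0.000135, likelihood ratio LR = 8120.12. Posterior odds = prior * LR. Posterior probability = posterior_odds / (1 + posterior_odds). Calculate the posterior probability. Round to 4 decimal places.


Bayesian evidence evaluation:
Posterior odds = prior_odds * LR = 0.000135 * 8120.12 = 1.096216
Posterior probability = posterior_odds / (1 + posterior_odds)
= 1.096216 / (1 + 1.096216)
= 1.096216 / 2.096216
= 0.5229

0.5229


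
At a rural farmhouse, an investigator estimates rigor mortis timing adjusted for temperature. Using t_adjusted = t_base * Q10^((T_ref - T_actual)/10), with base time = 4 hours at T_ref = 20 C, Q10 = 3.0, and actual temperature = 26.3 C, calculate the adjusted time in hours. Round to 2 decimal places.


Rigor mortis time adjustment:
Exponent = (T_ref - T_actual) / 10 = (20 - 26.3) / 10 = -0.63
Q10 factor = 3.0^-0.63 = 0.50051
t_adjusted = 4 * 0.50051 = 2.00 hours

2.00


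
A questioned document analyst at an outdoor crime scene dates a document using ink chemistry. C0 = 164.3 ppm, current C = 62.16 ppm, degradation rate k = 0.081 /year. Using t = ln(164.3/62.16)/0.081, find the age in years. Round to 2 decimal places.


Document age estimation:
C0/C = 164.3 / 62.16 = 2.643179
ln(C0/C) = 0.971982
t = 0.971982 / 0.081 = 12.00 years

12.00


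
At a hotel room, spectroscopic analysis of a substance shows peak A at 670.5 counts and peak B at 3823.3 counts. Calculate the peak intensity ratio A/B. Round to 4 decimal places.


Spectral peak ratio:
Peak A = 670.5 counts
Peak B = 3823.3 counts
Ratio = 670.5 / 3823.3 = 0.1754

0.1754


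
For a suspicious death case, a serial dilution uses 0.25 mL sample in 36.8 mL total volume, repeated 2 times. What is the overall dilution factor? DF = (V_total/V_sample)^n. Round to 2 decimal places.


Dilution factor calculation:
Single dilution = V_total / V_sample = 36.8 / 0.25 ≈ 147.2
Number of dilutions = 2
Total DF = (36.8 / 0.25)^2 (full precision, rounded at the end) = 21667.84

21667.84
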